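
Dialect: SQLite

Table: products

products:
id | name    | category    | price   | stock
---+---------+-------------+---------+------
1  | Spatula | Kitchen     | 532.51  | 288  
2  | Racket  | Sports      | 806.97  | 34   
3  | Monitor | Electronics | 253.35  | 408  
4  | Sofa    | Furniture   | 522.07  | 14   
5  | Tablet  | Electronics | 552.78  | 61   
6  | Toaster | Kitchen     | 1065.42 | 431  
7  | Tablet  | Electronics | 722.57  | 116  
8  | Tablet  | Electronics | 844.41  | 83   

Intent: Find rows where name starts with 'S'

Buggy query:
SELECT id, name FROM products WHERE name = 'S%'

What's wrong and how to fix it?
Bug: '=' compares the literal string including the % character; pattern matching needs LIKE

Fix: Replace '=' with LIKE so 'S%' is treated as a pattern

Corrected query:
SELECT id, name FROM products WHERE name LIKE 'S%'

Result:
id | name   
---+--------
1  | Spatula
4  | Sofa   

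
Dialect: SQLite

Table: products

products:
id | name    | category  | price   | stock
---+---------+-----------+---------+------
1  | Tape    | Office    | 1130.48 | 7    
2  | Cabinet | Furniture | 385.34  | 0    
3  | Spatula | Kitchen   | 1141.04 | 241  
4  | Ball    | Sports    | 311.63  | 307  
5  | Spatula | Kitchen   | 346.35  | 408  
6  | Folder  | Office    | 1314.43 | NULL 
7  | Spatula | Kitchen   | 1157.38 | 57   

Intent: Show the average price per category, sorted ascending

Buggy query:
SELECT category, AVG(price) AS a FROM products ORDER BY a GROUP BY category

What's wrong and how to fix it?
Bug: ORDER BY appears before GROUP BY; SQL clause order requires GROUP BY first

Fix: Reorder: SELECT … FROM … GROUP BY … ORDER BY …

Corrected query:
SELECT category, AVG(price) AS a FROM products GROUP BY category ORDER BY a

Result:
category  | a       
----------+---------
Sports    | 311.63  
Furniture | 385.34  
Kitchen   | 881.59  
Office    | 1222.455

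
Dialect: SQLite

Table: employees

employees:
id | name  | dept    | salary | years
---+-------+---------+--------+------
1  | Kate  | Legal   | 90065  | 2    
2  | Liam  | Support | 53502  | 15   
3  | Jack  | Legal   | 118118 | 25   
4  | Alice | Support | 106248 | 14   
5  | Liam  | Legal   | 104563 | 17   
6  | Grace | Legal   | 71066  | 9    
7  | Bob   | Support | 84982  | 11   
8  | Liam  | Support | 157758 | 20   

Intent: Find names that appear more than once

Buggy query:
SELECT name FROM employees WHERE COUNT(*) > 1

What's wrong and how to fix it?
Bug: COUNT(*) is an aggregate and cannot be used in WHERE

Fix: GROUP BY name, then filter groups with HAVING COUNT(*) > 1

Corrected query:
SELECT name FROM employees GROUP BY name HAVING COUNT(*) > 1

Result:
name
----
Liam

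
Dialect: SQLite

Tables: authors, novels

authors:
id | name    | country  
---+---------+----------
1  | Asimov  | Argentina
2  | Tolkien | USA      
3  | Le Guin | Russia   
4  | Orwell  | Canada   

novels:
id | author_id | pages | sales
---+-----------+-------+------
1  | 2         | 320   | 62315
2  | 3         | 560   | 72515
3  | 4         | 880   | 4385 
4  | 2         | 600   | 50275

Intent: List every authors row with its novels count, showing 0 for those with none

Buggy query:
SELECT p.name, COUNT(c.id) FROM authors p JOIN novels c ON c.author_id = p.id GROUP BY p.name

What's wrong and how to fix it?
Bug: An inner join excludes parents with zero children

Fix: Switch to LEFT JOIN to retain unmatched parent rows

Corrected query:
SELECT p.name, COUNT(c.id) FROM authors p LEFT JOIN novels c ON c.author_id = p.id GROUP BY p.name

Result:
name    | COUNT(c.id)
--------+------------
Asimov  | 0          
Le Guin | 1          
Orwell  | 1          
Tolkien | 2          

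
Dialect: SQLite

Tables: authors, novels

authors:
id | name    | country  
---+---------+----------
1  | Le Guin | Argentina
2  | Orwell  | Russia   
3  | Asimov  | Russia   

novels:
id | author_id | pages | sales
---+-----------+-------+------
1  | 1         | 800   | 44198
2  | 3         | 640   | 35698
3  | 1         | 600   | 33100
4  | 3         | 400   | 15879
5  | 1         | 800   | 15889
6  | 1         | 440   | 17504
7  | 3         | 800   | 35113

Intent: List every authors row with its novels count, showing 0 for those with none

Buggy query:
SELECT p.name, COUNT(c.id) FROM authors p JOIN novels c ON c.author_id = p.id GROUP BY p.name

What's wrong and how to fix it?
Bug: INNER JOIN drops authors rows that have no matching novels rows

Fix: Switch to LEFT JOIN to retain unmatched parent rows

Corrected query:
SELECT p.name, COUNT(c.id) FROM authors p LEFT JOIN novels c ON c.author_id = p.id GROUP BY p.name

Result:
name    | COUNT(c.id)
--------+------------
Asimov  | 3          
Le Guin | 4          
Orwell  | 0          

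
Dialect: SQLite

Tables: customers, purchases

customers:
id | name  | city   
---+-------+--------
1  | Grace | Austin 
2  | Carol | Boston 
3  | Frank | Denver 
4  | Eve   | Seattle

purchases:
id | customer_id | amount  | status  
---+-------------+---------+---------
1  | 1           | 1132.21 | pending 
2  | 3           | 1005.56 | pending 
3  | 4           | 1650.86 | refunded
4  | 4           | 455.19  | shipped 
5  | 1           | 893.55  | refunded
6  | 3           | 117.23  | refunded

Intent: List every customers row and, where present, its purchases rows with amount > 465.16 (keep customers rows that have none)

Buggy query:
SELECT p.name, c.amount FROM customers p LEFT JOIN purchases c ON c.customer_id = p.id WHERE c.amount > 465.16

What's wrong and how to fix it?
Bug: A WHERE condition on the right-hand table after LEFT JOIN drops unmatched parents

Fix: Move the right-table condition into the ON clause so unmatched parents are kept

Corrected query:
SELECT p.name, c.amount FROM customers p LEFT JOIN purchases c ON c.customer_id = p.id AND c.amount > 465.16

Result:
name  | amount 
------+--------
Grace | 893.55 
Grace | 1132.21
Carol | NULL   
Frank | 1005.56
Eve   | 1650.86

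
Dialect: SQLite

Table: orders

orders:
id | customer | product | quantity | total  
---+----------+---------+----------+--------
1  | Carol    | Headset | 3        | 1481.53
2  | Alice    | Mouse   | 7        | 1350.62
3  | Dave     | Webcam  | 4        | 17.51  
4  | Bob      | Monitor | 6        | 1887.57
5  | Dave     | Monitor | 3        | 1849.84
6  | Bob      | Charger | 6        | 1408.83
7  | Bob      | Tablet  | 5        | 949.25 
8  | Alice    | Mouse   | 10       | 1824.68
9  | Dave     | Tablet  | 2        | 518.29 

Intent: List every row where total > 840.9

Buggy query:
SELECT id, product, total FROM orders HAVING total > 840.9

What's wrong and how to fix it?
Bug: HAVING filters the output of aggregation, but this query has no GROUP BY and no aggregate functions, so SQLite rejects it (HAVING clause on a non-aggregate query); the condition here is per row

Fix: Use WHERE for row-level filtering

Corrected query:
SELECT id, product, total FROM orders WHERE total > 840.9

Result:
id | product | total  
---+---------+--------
1  | Headset | 1481.53
2  | Mouse   | 1350.62
4  | Monitor | 1887.57
5  | Monitor | 1849.84
6  | Charger | 1408.83
7  | Tablet  | 949.25 
8  | Mouse   | 1824.68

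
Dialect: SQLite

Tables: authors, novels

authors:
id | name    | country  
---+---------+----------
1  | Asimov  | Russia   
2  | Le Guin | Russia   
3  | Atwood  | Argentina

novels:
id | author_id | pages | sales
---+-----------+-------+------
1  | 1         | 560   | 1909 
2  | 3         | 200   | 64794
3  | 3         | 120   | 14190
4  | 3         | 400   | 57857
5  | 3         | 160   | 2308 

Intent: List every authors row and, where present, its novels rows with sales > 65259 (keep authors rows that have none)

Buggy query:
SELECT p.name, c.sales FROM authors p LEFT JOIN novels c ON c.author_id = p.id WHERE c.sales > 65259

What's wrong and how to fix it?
Bug: Filtering c.sales in WHERE discards the NULL rows produced by LEFT JOIN, turning it into an inner join

Fix: Move the right-table condition into the ON clause so unmatched parents are kept

Corrected query:
SELECT p.name, c.sales FROM authors p LEFT JOIN novels c ON c.author_id = p.id AND c.sales > 65259

Result:
name    | sales
--------+------
Asimov  | NULL 
Le Guin | NULL 
Atwood  | NULL 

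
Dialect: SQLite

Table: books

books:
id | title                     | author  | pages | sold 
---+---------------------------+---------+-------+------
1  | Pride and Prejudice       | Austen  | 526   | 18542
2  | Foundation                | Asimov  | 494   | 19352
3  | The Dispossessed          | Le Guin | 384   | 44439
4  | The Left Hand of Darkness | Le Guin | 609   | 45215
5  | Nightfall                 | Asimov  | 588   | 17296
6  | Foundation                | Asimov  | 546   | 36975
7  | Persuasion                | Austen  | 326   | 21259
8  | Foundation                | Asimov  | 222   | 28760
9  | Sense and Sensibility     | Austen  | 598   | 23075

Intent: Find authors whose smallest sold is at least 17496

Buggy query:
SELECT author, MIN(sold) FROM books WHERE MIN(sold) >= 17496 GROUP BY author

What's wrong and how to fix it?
Bug: Aggregates like MIN are computed per group after WHERE runs

Fix: Replace WHERE with HAVING after the GROUP BY

Corrected query:
SELECT author, MIN(sold) FROM books GROUP BY author HAVING MIN(sold) >= 17496

Result:
author  | MIN(sold)
--------+----------
Austen  | 18542    
Le Guin | 44439    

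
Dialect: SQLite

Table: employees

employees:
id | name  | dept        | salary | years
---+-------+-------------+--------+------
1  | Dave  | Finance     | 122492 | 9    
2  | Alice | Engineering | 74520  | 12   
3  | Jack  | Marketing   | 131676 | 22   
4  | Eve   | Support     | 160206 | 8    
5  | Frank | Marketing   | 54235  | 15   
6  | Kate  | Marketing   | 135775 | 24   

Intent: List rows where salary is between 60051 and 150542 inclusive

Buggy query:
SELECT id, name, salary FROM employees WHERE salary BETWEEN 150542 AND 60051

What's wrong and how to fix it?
Bug: BETWEEN expects the lower bound first; with 150542 AND 60051 the range is empty

Fix: Swap the bounds so the smaller value comes first

Corrected query:
SELECT id, name, salary FROM employees WHERE salary BETWEEN 60051 AND 150542

Result:
id | name  | salary
---+-------+-------
1  | Dave  | 122492
2  | Alice | 74520 
3  | Jack  | 131676
6  | Kate  | 135775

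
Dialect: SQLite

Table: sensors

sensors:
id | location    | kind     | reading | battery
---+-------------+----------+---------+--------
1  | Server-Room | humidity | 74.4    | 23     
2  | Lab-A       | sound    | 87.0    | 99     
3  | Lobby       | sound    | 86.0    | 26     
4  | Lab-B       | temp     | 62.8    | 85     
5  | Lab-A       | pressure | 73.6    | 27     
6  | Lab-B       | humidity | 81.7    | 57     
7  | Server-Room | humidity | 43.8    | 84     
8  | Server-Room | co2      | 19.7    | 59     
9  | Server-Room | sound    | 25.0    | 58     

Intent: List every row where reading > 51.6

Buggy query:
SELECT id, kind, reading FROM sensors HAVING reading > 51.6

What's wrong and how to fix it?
Bug: HAVING filters the output of aggregation, but this query has no GROUP BY and no aggregate functions, so SQLite rejects it (HAVING clause on a non-aggregate query); the condition here is per row

Fix: Replace HAVING with WHERE since the condition applies to individual rows

Corrected query:
SELECT id, kind, reading FROM sensors WHERE reading > 51.6

Result:
id | kind     | reading
---+----------+--------
1  | humidity | 74.4   
2  | sound    | 87     
3  | sound    | 86     
4  | temp     | 62.8   
5  | pressure | 73.6   
6  | humidity | 81.7   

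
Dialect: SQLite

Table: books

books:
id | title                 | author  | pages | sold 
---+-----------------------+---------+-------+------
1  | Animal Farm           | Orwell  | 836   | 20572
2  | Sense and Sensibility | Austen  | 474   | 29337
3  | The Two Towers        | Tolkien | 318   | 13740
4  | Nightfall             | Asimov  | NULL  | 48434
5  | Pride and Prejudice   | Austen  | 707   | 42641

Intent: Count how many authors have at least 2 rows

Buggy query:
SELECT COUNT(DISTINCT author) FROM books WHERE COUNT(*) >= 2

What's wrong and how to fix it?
Bug: COUNT(*) cannot appear in WHERE; the per-group count doesn't exist yet

Fix: Group first with HAVING COUNT(*) >= 2, then COUNT the resulting groups

Corrected query:
SELECT COUNT(*) FROM (SELECT author FROM books GROUP BY author HAVING COUNT(*) >= 2)

Result:
COUNT(*)
--------
1       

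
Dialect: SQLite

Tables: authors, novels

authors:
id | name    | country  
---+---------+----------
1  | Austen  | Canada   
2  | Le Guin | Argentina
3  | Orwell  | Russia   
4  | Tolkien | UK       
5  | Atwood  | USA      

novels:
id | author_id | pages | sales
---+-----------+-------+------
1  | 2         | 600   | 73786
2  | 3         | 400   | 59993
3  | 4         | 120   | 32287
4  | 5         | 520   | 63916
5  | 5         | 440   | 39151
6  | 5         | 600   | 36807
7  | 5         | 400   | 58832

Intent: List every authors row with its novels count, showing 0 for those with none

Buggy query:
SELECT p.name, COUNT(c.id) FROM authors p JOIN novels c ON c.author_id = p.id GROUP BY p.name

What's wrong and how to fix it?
Bug: An inner join excludes parents with zero children

Fix: Switch to LEFT JOIN to retain unmatched parent rows

Corrected query:
SELECT p.name, COUNT(c.id) FROM authors p LEFT JOIN novels c ON c.author_id = p.id GROUP BY p.name

Result:
name    | COUNT(c.id)
--------+------------
Atwood  | 4          
Austen  | 0          
Le Guin | 1          
Orwell  | 1          
Tolkien | 1          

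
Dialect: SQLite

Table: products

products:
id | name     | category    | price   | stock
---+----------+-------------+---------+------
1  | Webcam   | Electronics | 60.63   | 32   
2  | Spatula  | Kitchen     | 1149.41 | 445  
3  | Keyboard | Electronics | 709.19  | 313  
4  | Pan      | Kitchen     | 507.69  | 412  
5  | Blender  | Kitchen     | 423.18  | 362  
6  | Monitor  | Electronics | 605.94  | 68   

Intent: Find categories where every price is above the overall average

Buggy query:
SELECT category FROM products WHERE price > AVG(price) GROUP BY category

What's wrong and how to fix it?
Bug: WHERE evaluates per row before aggregation, so AVG() is unavailable

Fix: Compute the overall average in a scalar subquery and compare each group's MIN against it in HAVING

Corrected query:
SELECT category FROM products GROUP BY category HAVING MIN(price) > (SELECT AVG(price) FROM products)

Result:
(no rows)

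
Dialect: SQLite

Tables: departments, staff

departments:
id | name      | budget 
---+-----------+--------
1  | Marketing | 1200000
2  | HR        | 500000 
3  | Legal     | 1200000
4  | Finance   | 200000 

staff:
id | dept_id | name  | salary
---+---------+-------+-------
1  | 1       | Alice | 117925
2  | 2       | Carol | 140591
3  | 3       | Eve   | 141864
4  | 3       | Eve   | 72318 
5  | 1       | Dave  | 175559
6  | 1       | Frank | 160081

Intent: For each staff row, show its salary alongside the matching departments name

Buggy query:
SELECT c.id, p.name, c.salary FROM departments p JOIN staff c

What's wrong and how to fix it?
Bug: JOIN with no ON clause produces a cartesian product; every staff row pairs with every departments row

Fix: Add ON c.dept_id = p.id to the JOIN

Corrected query:
SELECT c.id, p.name, c.salary FROM departments p JOIN staff c ON c.dept_id = p.id

Result:
id | name      | salary
---+-----------+-------
1  | Marketing | 117925
2  | HR        | 140591
3  | Legal     | 141864
4  | Legal     | 72318 
5  | Marketing | 175559
6  | Marketing | 160081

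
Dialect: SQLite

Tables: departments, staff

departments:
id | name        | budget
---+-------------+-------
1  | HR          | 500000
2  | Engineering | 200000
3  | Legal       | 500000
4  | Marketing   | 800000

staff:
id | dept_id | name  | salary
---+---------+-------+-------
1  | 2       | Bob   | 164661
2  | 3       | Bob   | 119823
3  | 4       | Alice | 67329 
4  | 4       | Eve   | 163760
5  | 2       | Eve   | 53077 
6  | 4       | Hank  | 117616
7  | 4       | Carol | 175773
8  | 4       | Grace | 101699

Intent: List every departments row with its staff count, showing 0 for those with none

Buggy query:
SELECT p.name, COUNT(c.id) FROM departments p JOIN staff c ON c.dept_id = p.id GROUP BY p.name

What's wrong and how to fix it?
Bug: INNER JOIN drops departments rows that have no matching staff rows

Fix: Switch to LEFT JOIN to retain unmatched parent rows

Corrected query:
SELECT p.name, COUNT(c.id) FROM departments p LEFT JOIN staff c ON c.dept_id = p.id GROUP BY p.name

Result:
name        | COUNT(c.id)
------------+------------
Engineering | 2          
HR          | 0          
Legal       | 1          
Marketing   | 5          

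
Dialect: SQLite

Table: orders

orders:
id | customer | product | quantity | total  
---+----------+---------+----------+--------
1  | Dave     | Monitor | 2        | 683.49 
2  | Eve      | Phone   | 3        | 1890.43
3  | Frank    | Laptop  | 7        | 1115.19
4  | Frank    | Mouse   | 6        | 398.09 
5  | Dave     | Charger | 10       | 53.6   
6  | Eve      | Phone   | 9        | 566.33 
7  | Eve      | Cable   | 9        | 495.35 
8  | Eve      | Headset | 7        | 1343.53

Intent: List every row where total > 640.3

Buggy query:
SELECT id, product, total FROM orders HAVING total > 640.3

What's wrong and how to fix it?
Bug: HAVING filters the output of aggregation, but this query has no GROUP BY and no aggregate functions, so SQLite rejects it (HAVING clause on a non-aggregate query); the condition here is per row

Fix: Replace HAVING with WHERE since the condition applies to individual rows

Corrected query:
SELECT id, product, total FROM orders WHERE total > 640.3

Result:
id | product | total  
---+---------+--------
1  | Monitor | 683.49 
2  | Phone   | 1890.43
3  | Laptop  | 1115.19
8  | Headset | 1343.53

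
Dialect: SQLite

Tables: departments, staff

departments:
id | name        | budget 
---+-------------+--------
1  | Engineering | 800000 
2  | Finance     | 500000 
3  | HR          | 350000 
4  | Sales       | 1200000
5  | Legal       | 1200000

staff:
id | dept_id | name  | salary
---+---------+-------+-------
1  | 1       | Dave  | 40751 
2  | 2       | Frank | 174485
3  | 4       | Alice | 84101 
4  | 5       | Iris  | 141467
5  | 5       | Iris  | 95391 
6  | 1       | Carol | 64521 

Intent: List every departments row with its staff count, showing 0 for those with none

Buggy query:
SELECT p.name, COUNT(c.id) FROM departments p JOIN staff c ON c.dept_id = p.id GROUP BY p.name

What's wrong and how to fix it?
Bug: An inner join excludes parents with zero children

Fix: Switch to LEFT JOIN to retain unmatched parent rows

Corrected query:
SELECT p.name, COUNT(c.id) FROM departments p LEFT JOIN staff c ON c.dept_id = p.id GROUP BY p.name

Result:
name        | COUNT(c.id)
------------+------------
Engineering | 2          
Finance     | 1          
HR          | 0          
Legal       | 2          
Sales       | 1          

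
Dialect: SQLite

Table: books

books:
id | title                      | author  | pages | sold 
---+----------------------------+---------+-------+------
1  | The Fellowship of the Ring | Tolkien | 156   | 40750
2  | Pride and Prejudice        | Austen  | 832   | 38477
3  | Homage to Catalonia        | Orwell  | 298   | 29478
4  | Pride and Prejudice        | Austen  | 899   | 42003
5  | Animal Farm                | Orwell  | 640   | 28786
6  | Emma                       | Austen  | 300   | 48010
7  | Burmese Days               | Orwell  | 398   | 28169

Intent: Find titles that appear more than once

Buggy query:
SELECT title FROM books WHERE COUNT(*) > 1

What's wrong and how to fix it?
Bug: WHERE can't reference COUNT(*); aggregates are computed after WHERE

Fix: GROUP BY title, then filter groups with HAVING COUNT(*) > 1

Corrected query:
SELECT title FROM books GROUP BY title HAVING COUNT(*) > 1

Result:
title              
-------------------
Pride and Prejudice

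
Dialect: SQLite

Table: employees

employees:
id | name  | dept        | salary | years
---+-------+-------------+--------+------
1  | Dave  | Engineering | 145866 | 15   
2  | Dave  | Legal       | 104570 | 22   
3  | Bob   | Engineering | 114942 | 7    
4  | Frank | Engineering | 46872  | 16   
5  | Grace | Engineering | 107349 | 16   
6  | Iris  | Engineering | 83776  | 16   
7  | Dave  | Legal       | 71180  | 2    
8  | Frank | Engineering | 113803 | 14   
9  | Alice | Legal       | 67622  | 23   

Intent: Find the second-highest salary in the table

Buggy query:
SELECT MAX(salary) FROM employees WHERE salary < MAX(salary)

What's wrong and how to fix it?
Bug: The inner MAX is an aggregate inside WHERE, which is not allowed

Fix: Compute the overall MAX in a subquery, then take MAX of rows below it

Corrected query:
SELECT MAX(salary) FROM employees WHERE salary < (SELECT MAX(salary) FROM employees)

Result:
MAX(salary)
-----------
114942     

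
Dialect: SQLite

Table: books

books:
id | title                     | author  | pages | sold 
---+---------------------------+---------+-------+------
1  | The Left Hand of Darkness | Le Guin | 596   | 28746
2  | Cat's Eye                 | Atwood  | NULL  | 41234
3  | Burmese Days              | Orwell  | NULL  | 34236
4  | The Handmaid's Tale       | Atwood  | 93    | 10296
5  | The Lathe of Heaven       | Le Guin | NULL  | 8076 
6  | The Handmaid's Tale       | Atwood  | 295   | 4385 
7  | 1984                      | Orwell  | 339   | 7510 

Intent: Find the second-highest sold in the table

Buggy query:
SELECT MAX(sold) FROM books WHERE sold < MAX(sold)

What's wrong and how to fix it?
Bug: MAX(sold) on the right of the comparison is an aggregate-in-WHERE error

Fix: Compute the overall MAX in a subquery, then take MAX of rows below it

Corrected query:
SELECT MAX(sold) FROM books WHERE sold < (SELECT MAX(sold) FROM books)

Result:
MAX(sold)
---------
34236    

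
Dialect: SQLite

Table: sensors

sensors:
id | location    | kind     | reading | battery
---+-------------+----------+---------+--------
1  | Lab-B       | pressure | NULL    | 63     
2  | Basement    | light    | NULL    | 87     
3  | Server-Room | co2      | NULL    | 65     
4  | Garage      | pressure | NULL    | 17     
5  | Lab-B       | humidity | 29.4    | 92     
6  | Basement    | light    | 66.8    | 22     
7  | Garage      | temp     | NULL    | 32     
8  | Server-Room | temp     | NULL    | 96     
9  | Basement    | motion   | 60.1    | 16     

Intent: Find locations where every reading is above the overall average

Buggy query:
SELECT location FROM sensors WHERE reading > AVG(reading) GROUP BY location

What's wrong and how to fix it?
Bug: AVG() is an aggregate; it can't sit directly in WHERE

Fix: Compute the overall average in a scalar subquery and compare each group's MIN against it in HAVING

Corrected query:
SELECT location FROM sensors GROUP BY location HAVING MIN(reading) > (SELECT AVG(reading) FROM sensors)

Result:
location
--------
Basement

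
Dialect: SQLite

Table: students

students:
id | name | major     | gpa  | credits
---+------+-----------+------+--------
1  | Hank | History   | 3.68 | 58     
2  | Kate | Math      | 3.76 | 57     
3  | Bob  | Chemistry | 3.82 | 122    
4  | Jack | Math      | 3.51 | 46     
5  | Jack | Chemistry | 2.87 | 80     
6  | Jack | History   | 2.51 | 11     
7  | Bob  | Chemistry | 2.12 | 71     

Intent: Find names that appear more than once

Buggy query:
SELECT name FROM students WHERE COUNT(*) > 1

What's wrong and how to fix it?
Bug: COUNT(*) is an aggregate and cannot be used in WHERE

Fix: Group first, then use HAVING for the count condition

Corrected query:
SELECT name FROM students GROUP BY name HAVING COUNT(*) > 1

Result:
name
----
Bob 
Jack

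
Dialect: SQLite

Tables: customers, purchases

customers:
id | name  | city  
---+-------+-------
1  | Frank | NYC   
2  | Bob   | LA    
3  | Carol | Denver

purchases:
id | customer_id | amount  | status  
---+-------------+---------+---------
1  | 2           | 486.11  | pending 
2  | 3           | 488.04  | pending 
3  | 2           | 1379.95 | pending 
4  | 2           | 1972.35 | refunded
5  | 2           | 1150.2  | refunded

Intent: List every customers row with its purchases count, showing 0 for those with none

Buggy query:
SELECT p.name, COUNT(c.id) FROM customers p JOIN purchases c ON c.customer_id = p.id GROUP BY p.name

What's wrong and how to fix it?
Bug: INNER JOIN drops customers rows that have no matching purchases rows

Fix: Use LEFT JOIN so parents without children still appear (COUNT(c.id) gives 0)

Corrected query:
SELECT p.name, COUNT(c.id) FROM customers p LEFT JOIN purchases c ON c.customer_id = p.id GROUP BY p.name

Result:
name  | COUNT(c.id)
------+------------
Bob   | 4          
Carol | 1          
Frank | 0          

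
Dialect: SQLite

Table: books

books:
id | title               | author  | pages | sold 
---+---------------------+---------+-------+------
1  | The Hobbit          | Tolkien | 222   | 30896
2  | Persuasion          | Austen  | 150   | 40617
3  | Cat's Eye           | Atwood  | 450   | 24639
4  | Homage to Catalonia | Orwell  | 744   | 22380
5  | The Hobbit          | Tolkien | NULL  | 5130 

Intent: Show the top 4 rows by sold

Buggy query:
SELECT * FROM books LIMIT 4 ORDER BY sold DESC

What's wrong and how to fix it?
Bug: LIMIT must come after ORDER BY

Fix: Sort with ORDER BY, then apply LIMIT

Corrected query:
SELECT * FROM books ORDER BY sold DESC LIMIT 4

Result:
id | title               | author  | pages | sold 
---+---------------------+---------+-------+------
2  | Persuasion          | Austen  | 150   | 40617
1  | The Hobbit          | Tolkien | 222   | 30896
3  | Cat's Eye           | Atwood  | 450   | 24639
4  | Homage to Catalonia | Orwell  | 744   | 22380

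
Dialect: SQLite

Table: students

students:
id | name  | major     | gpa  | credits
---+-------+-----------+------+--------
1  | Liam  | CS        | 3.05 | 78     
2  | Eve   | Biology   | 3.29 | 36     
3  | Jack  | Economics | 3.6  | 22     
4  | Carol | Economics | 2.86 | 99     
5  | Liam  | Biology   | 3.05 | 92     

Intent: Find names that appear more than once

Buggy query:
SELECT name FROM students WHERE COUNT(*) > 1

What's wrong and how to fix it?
Bug: COUNT(*) is an aggregate and cannot be used in WHERE

Fix: GROUP BY name, then filter groups with HAVING COUNT(*) > 1

Corrected query:
SELECT name FROM students GROUP BY name HAVING COUNT(*) > 1

Result:
name
----
Liam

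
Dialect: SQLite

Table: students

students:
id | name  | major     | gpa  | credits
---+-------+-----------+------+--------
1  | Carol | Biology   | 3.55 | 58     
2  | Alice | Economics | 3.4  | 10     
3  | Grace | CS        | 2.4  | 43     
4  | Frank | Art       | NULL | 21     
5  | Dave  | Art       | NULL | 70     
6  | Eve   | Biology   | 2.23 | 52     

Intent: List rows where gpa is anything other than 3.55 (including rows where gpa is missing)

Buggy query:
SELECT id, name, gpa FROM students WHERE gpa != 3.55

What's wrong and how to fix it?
Bug: Inequality against NULL is unknown, not true; rows with NULL are dropped

Fix: Handle NULL separately with IS NULL alongside the inequality

Corrected query:
SELECT id, name, gpa FROM students WHERE gpa != 3.55 OR gpa IS NULL

Result:
id | name  | gpa 
---+-------+-----
2  | Alice | 3.4 
3  | Grace | 2.4 
4  | Frank | NULL
5  | Dave  | NULL
6  | Eve   | 2.23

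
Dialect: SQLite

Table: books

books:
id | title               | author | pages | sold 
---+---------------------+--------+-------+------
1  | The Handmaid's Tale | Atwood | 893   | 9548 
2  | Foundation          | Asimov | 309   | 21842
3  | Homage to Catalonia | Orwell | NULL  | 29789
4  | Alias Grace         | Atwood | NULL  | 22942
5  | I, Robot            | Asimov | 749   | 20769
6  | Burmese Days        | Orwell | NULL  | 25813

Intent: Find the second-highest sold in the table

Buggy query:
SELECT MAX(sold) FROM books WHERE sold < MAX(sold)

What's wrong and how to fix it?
Bug: The inner MAX is an aggregate inside WHERE, which is not allowed

Fix: Put the inner MAX in a scalar subquery

Corrected query:
SELECT MAX(sold) FROM books WHERE sold < (SELECT MAX(sold) FROM books)

Result:
MAX(sold)
---------
25813    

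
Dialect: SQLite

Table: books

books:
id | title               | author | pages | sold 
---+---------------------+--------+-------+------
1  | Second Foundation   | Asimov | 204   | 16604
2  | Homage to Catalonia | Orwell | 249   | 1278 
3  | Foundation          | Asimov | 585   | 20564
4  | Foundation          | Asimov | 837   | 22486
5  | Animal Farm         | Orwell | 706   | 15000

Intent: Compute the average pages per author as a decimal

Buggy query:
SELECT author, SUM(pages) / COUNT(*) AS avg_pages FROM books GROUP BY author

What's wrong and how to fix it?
Bug: SUM(pages) and COUNT(*) are both integers; the division truncates the fractional part

Fix: Cast one side to REAL so the division keeps the fractional part

Corrected query:
SELECT author, SUM(pages) * 1.0 / COUNT(*) AS avg_pages FROM books GROUP BY author

Result:
author | avg_pages
-------+----------
Asimov | 542      
Orwell | 477.5    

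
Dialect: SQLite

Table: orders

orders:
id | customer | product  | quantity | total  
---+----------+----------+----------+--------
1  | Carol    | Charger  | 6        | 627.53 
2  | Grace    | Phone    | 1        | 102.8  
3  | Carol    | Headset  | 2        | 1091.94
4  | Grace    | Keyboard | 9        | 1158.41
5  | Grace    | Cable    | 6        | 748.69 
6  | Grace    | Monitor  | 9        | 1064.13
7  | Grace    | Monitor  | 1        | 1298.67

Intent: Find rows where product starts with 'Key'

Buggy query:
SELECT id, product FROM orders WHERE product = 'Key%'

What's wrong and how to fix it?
Bug: '=' compares the literal string including the % character; pattern matching needs LIKE

Fix: Replace '=' with LIKE so 'Key%' is treated as a pattern

Corrected query:
SELECT id, product FROM orders WHERE product LIKE 'Key%'

Result:
id | product 
---+---------
4  | Keyboard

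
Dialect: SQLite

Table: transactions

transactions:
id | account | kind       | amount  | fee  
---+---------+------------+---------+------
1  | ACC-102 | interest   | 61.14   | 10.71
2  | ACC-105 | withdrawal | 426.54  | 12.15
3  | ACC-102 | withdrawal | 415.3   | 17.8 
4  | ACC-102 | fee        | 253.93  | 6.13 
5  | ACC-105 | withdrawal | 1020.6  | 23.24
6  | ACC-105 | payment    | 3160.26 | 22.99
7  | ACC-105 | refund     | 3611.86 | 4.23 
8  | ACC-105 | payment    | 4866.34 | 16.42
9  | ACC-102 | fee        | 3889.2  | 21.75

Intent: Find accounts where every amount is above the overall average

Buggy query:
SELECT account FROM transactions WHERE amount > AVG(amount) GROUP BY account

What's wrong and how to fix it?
Bug: AVG() is an aggregate; it can't sit directly in WHERE

Fix: Compute the overall average in a scalar subquery and compare each group's MIN against it in HAVING

Corrected query:
SELECT account FROM transactions GROUP BY account HAVING MIN(amount) > (SELECT AVG(amount) FROM transactions)

Result:
(no rows)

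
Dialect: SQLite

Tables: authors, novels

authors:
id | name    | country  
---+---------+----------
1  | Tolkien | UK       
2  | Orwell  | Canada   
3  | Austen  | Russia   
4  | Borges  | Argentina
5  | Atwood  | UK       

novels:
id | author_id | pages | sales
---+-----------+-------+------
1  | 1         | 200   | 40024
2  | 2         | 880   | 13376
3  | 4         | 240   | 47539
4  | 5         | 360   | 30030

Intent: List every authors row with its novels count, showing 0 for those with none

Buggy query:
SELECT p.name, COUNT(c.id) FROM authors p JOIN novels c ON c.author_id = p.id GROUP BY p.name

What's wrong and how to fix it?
Bug: An inner join excludes parents with zero children

Fix: Switch to LEFT JOIN to retain unmatched parent rows

Corrected query:
SELECT p.name, COUNT(c.id) FROM authors p LEFT JOIN novels c ON c.author_id = p.id GROUP BY p.name

Result:
name    | COUNT(c.id)
--------+------------
Atwood  | 1          
Austen  | 0          
Borges  | 1          
Orwell  | 1          
Tolkien | 1          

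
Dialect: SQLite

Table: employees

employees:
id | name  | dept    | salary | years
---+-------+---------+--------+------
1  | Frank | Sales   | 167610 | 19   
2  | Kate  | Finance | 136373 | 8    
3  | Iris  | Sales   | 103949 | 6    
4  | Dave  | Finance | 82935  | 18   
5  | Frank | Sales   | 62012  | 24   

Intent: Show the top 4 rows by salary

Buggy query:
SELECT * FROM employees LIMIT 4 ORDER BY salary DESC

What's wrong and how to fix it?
Bug: ORDER BY cannot follow LIMIT; LIMIT is the final clause

Fix: Sort with ORDER BY, then apply LIMIT

Corrected query:
SELECT * FROM employees ORDER BY salary DESC LIMIT 4

Result:
id | name  | dept    | salary | years
---+-------+---------+--------+------
1  | Frank | Sales   | 167610 | 19   
2  | Kate  | Finance | 136373 | 8    
3  | Iris  | Sales   | 103949 | 6    
4  | Dave  | Finance | 82935  | 18   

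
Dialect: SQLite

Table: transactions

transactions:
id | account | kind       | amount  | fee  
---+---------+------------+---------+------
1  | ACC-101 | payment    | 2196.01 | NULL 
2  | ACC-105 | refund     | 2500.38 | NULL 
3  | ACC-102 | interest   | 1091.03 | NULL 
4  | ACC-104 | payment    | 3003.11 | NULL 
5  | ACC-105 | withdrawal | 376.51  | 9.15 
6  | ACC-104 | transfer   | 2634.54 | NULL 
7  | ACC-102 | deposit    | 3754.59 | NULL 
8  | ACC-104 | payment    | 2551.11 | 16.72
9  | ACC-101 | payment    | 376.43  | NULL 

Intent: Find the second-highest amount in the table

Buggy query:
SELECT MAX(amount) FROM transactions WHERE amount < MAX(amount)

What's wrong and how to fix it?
Bug: The inner MAX is an aggregate inside WHERE, which is not allowed

Fix: Compute the overall MAX in a subquery, then take MAX of rows below it

Corrected query:
SELECT MAX(amount) FROM transactions WHERE amount < (SELECT MAX(amount) FROM transactions)

Result:
MAX(amount)
-----------
3003.11    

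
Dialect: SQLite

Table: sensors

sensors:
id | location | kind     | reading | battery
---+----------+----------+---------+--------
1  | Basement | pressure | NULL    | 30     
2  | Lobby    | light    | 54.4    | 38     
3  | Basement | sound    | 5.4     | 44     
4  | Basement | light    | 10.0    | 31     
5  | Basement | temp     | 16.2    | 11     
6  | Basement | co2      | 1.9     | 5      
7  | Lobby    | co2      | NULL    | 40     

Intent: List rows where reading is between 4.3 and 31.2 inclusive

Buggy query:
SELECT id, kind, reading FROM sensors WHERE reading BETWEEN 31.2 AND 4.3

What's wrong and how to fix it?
Bug: BETWEEN expects the lower bound first; with 31.2 AND 4.3 the range is empty

Fix: Write BETWEEN 4.3 AND 31.2

Corrected query:
SELECT id, kind, reading FROM sensors WHERE reading BETWEEN 4.3 AND 31.2

Result:
id | kind  | reading
---+-------+--------
3  | sound | 5.4    
4  | light | 10     
5  | temp  | 16.2   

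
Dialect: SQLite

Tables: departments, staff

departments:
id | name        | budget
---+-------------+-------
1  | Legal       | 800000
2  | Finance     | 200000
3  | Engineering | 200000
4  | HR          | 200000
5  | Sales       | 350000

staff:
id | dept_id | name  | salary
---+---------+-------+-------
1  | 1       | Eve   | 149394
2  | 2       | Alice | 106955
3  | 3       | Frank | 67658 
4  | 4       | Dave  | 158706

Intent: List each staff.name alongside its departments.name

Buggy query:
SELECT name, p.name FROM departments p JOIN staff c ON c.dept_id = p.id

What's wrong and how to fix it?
Bug: Both tables have a 'name' column; the unqualified reference is ambiguous

Fix: Prefix ambiguous columns with the table alias

Corrected query:
SELECT c.name, p.name FROM departments p JOIN staff c ON c.dept_id = p.id

Result:
name  | name       
------+------------
Eve   | Legal      
Alice | Finance    
Frank | Engineering
Dave  | HR         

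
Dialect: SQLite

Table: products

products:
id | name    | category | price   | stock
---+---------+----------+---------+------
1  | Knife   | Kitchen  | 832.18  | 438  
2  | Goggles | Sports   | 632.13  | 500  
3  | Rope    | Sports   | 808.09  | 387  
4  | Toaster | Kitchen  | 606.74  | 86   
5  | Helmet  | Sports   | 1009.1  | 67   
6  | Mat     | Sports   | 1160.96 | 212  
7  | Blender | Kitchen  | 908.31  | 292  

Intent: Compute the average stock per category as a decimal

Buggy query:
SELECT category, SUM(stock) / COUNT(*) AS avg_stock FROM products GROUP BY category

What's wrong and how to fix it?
Bug: SUM(stock) and COUNT(*) are both integers; the division truncates the fractional part

Fix: Multiply by 1.0 (or CAST to REAL) to force floating-point division

Corrected query:
SELECT category, SUM(stock) * 1.0 / COUNT(*) AS avg_stock FROM products GROUP BY category

Result:
category | avg_stock
---------+----------
Kitchen  | 272      
Sports   | 291.5    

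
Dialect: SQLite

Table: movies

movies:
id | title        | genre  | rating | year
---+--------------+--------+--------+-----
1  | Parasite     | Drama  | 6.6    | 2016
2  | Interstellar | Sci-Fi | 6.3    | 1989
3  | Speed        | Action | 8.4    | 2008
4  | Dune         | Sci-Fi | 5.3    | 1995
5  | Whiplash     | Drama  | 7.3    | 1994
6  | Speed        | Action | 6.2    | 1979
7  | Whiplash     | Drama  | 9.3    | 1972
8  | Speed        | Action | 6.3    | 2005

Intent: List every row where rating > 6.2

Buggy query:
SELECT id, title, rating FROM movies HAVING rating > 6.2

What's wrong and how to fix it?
Bug: This is a non-aggregate query (no GROUP BY, no aggregates), so in SQLite the HAVING clause is invalid here; a row-level condition belongs in WHERE

Fix: Use WHERE for row-level filtering

Corrected query:
SELECT id, title, rating FROM movies WHERE rating > 6.2

Result:
id | title        | rating
---+--------------+-------
1  | Parasite     | 6.6   
2  | Interstellar | 6.3   
3  | Speed        | 8.4   
5  | Whiplash     | 7.3   
7  | Whiplash     | 9.3   
8  | Speed        | 6.3   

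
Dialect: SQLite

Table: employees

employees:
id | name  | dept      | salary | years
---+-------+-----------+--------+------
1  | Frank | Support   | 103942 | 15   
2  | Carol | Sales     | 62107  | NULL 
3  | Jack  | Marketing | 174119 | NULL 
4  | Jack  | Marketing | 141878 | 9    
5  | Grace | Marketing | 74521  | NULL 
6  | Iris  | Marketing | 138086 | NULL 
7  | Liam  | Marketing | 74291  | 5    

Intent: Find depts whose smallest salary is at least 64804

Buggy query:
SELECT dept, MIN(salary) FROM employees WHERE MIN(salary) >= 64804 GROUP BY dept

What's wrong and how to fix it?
Bug: Aggregates like MIN are computed per group after WHERE runs

Fix: Replace WHERE with HAVING after the GROUP BY

Corrected query:
SELECT dept, MIN(salary) FROM employees GROUP BY dept HAVING MIN(salary) >= 64804

Result:
dept      | MIN(salary)
----------+------------
Marketing | 74291      
Support   | 103942     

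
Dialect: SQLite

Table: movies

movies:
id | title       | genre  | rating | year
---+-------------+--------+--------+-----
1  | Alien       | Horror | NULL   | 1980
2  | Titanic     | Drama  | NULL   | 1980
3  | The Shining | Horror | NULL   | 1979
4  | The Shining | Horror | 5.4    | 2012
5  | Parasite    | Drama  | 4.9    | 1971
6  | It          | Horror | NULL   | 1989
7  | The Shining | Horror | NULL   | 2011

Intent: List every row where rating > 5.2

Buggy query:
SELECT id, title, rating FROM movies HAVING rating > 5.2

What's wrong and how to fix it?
Bug: This is a non-aggregate query (no GROUP BY, no aggregates), so in SQLite the HAVING clause is invalid here; a row-level condition belongs in WHERE

Fix: Replace HAVING with WHERE since the condition applies to individual rows

Corrected query:
SELECT id, title, rating FROM movies WHERE rating > 5.2

Result:
id | title       | rating
---+-------------+-------
4  | The Shining | 5.4   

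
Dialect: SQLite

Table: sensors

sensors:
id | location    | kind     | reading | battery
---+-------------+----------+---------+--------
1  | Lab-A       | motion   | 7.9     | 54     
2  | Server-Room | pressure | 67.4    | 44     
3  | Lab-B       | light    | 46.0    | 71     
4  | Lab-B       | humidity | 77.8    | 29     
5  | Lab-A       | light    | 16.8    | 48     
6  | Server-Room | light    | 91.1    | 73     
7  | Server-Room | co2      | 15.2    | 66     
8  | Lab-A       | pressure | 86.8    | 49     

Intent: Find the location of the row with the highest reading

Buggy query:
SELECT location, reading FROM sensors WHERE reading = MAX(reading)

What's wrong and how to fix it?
Bug: MAX(reading) is an aggregate and cannot be used directly in WHERE

Fix: Wrap MAX in a scalar subquery so WHERE compares against a single value

Corrected query:
SELECT location, reading FROM sensors WHERE reading = (SELECT MAX(reading) FROM sensors)

Result:
location    | reading
------------+--------
Server-Room | 91.1   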